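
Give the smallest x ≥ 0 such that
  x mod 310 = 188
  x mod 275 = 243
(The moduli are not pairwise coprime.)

10418

gcd(310, 275) = 5 and 5 | (243 − 188), so the pair is consistent; merging gives x ≡ 10418 (mod 17050), where 17050 = lcm(310, 275).
The solution is unique modulo lcm(310, 275) = 17050.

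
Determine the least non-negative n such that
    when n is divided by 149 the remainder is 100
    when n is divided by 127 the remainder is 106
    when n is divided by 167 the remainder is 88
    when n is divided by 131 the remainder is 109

Combine the congruences pairwise.
From n ≡ 100 (mod 149) write n = 100 + 149t. Substituting into n ≡ 106 (mod 127) gives 149t ≡ 6 (mod 127), and since 22⁻¹ ≡ 52 (mod 127), t ≡ 58. Hence n ≡ 100 + 149·58 = 8742 (mod 18923).
From n ≡ 8742 (mod 18923) write n = 8742 + 18923t. Substituting into n ≡ 88 (mod 167) gives 18923t ≡ 30 (mod 167), and since 52⁻¹ ≡ 106 (mod 167), t ≡ 7. Hence n ≡ 8742 + 18923·7 = 141203 (mod 3160141).
From n ≡ 141203 (mod 3160141) write n = 141203 + 3160141t. Substituting into n ≡ 109 (mod 131) gives 3160141t ≡ 124 (mod 131), and since 28⁻¹ ≡ 117 (mod 131), t ≡ 98. Hence n ≡ 141203 + 3160141·98 = 309835021 (mod 413978471).

309835021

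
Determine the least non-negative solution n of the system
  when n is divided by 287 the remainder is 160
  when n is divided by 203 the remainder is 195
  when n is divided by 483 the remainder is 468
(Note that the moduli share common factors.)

gcd(287, 203) = 7 and 7 | (195 − 160), so the pair is consistent; merging gives n ≡ 7909 (mod 8323), where 8323 = lcm(287, 203).
gcd(8323, 483) = 7 and 7 | (468 − 7909), so the pair is consistent; merging gives n ≡ 424059 (mod 574287), where 574287 = lcm(8323, 483).
The solution is unique modulo lcm(287, 203, 483) = 574287.

424059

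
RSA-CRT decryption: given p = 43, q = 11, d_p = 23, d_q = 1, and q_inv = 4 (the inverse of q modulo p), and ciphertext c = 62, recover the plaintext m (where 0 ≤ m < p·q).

m₁ = c^(d_p) mod p: c ≡ 19 (mod 43), and 19^23 mod 43 = 26.
m₂ = c^(d_q) mod q: c ≡ 7 (mod 11), and 7^1 mod 11 = 7.
h = q_inv·(m₁ − m₂) mod p = 4·(26 − 7) mod 43 = 33.
m = m₂ + h·q = 7 + 33·11 = 370.

370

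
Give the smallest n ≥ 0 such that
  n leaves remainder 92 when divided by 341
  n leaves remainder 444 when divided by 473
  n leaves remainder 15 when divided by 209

214240

Combine the congruences pairwise.
gcd(341, 473) = 11 and 11 | (444 − 92), so the pair is consistent; merging gives n ≡ 8958 (mod 14663), where 14663 = lcm(341, 473).
gcd(14663, 209) = 11 and 11 | (15 − 8958), so the pair is consistent; merging gives n ≡ 214240 (mod 278597), where 278597 = lcm(14663, 209).
The solution is unique modulo lcm(341, 473, 209) = 278597.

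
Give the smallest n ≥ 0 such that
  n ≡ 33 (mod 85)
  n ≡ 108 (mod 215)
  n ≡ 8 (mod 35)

22898

gcd(85, 215) = 5 and 5 | (108 − 33), so the pair is consistent; merging gives n ≡ 968 (mod 3655), where 3655 = lcm(85, 215).
gcd(3655, 35) = 5 and 5 | (8 − 968), so the pair is consistent; merging gives n ≡ 22898 (mod 25585), where 25585 = lcm(3655, 35).
The solution is unique modulo lcm(85, 215, 35) = 25585.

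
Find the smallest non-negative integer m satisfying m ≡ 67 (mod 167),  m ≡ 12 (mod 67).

7248

From m ≡ 67 (mod 167) write m = 67 + 167t. Substituting into m ≡ 12 (mod 67) gives 167t ≡ 12 (mod 67), and since 33⁻¹ ≡ 65 (mod 67), t ≡ 43. Hence m ≡ 67 + 167·43 = 7248 (mod 11189).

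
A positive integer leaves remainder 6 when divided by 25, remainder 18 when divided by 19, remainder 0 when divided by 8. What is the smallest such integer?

56

From n ≡ 6 (mod 25) write n = 6 + 25t. Substituting into n ≡ 18 (mod 19) gives 25t ≡ 12 (mod 19), and since 6⁻¹ ≡ 16 (mod 19), t ≡ 2. Hence n ≡ 6 + 25·2 = 56 (mod 475).
From n ≡ 56 (mod 475) write n = 56 + 475t. Substituting into n ≡ 0 (mod 8) gives 475t ≡ 0 (mod 8), and since 3⁻¹ ≡ 3 (mod 8), t ≡ 0. Hence n ≡ 56 + 475·0 = 56 (mod 3800).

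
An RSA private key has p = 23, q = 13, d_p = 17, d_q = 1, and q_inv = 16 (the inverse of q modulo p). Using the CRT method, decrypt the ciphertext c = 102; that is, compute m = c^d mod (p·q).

63

m₁ = c^(d_p) mod p: c ≡ 10 (mod 23), and 10^17 mod 23 = 17.
m₂ = c^(d_q) mod q: c ≡ 11 (mod 13), and 11^1 mod 13 = 11.
h = q_inv·(m₁ − m₂) mod p = 16·(17 − 11) mod 23 = 4.
m = m₂ + h·q = 11 + 4·13 = 63.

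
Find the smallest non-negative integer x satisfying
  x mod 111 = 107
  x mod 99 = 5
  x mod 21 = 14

gcd(111, 99) = 3 and 3 | (5 − 107), so the pair is consistent; merging gives x ≡ 995 (mod 3663), where 3663 = lcm(111, 99).
gcd(3663, 21) = 3 and 3 | (14 − 995), so the pair is consistent; merging gives x ≡ 11984 (mod 25641), where 25641 = lcm(3663, 21).
The solution is unique modulo lcm(111, 99, 21) = 25641.

11984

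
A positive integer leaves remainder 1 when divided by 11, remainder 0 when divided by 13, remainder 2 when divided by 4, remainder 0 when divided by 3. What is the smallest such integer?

The moduli are pairwise coprime; N = 11·13·4·3 = 1716.
N/11 = 156; 156 ≡ 2 (mod 11); 2·6 ≡ 1, so inverse 6.
N/13 = 132; 132 ≡ 2 (mod 13); 2·7 ≡ 1, so inverse 7.
N/4 = 429; 429 ≡ 1 (mod 4), inverse 1.
N/3 = 572; 572 ≡ 2 (mod 3); 2·2 ≡ 1, so inverse 2.
x ≡ 1·156·6 + 0·132·7 + 2·429·1 + 0·572·2 = 1794.
1794 mod 1716 = 78.

78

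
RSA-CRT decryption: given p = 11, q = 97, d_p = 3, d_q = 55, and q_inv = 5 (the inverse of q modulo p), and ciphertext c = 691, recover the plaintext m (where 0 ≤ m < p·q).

m₁ = c^(d_p) mod p: c ≡ 9 (mod 11), and 9^3 mod 11 = 3.
m₂ = c^(d_q) mod q: c ≡ 12 (mod 97), and 12^55 mod 97 = 8.
h = q_inv·(m₁ − m₂) mod p = 5·(3 − 8) mod 11 = 8.
m = m₂ + h·q = 8 + 8·97 = 784.

784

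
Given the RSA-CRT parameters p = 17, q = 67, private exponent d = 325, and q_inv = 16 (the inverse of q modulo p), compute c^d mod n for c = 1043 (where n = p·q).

976

d_p = d mod (p−1) = 325 mod 16 = 5; d_q = d mod (q−1) = 61.
m₁ = c^(d_p) mod p: c ≡ 6 (mod 17), and 6^5 mod 17 = 7.
m₂ = c^(d_q) mod q: c ≡ 38 (mod 67), and 38^61 mod 67 = 38.
h = q_inv·(m₁ − m₂) mod p = 16·(7 − 38) mod 17 = 14.
m = m₂ + h·q = 38 + 14·67 = 976.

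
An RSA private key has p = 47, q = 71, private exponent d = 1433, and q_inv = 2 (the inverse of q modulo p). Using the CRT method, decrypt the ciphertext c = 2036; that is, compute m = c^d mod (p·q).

2860

d_p = d mod (p−1) = 1433 mod 46 = 7; d_q = d mod (q−1) = 33.
m₁ = c^(d_p) mod p: c ≡ 15 (mod 47), and 15^7 mod 47 = 40.
m₂ = c^(d_q) mod q: c ≡ 48 (mod 71), and 48^33 mod 71 = 20.
h = q_inv·(m₁ − m₂) mod p = 2·(40 − 20) mod 47 = 40.
m = m₂ + h·q = 20 + 40·71 = 2860.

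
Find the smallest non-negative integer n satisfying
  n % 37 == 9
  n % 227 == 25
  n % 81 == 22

474682

From n ≡ 9 (mod 37) write n = 9 + 37t. Substituting into n ≡ 25 (mod 227) gives 37t ≡ 16 (mod 227), and since 37⁻¹ ≡ 135 (mod 227), t ≡ 117. Hence n ≡ 9 + 37·117 = 4338 (mod 8399).
From n ≡ 4338 (mod 8399) write n = 4338 + 8399t. Substituting into n ≡ 22 (mod 81) gives 8399t ≡ 58 (mod 81), and since 56⁻¹ ≡ 68 (mod 81), t ≡ 56. Hence n ≡ 4338 + 8399·56 = 474682 (mod 680319).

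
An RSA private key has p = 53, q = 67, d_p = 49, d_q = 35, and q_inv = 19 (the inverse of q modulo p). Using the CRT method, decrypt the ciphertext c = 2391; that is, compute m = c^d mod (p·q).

m₁ = c^(d_p) mod p: c ≡ 6 (mod 53), and 6^49 mod 53 = 40.
m₂ = c^(d_q) mod q: c ≡ 46 (mod 67), and 46^35 mod 67 = 28.
h = q_inv·(m₁ − m₂) mod p = 19·(40 − 28) mod 53 = 16.
m = m₂ + h·q = 28 + 16·67 = 1100.

1100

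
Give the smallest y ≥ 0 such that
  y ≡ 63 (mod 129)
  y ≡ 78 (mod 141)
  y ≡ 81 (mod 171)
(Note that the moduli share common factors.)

10512

gcd(129, 141) = 3 and 3 | (78 − 63), so the pair is consistent; merging gives y ≡ 4449 (mod 6063), where 6063 = lcm(129, 141).
gcd(6063, 171) = 3 and 3 | (81 − 4449), so the pair is consistent; merging gives y ≡ 10512 (mod 345591), where 345591 = lcm(6063, 171).
The solution is unique modulo lcm(129, 141, 171) = 345591.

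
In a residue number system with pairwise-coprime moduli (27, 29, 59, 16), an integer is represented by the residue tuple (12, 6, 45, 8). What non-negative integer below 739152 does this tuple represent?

The moduli are pairwise coprime; N = 27·29·59·16 = 739152.
N/27 = 27376; 27376 ≡ 25 (mod 27); 25·13 ≡ 1, so inverse 13.
N/29 = 25488; 25488 ≡ 26 (mod 29); 26·19 ≡ 1, so inverse 19.
N/59 = 12528; 12528 ≡ 20 (mod 59); 20·3 ≡ 1, so inverse 3.
N/16 = 46197; 46197 ≡ 5 (mod 16); 5·13 ≡ 1, so inverse 13.
x ≡ 12·27376·13 + 6·25488·19 + 45·12528·3 + 8·46197·13 = 13672056.
13672056 mod 739152 = 367320.

367320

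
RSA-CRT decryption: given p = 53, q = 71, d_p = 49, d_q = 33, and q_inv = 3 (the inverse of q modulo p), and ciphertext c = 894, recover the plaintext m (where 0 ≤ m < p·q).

1149

m₁ = c^(d_p) mod p: c ≡ 46 (mod 53), and 46^49 mod 53 = 36.
m₂ = c^(d_q) mod q: c ≡ 42 (mod 71), and 42^33 mod 71 = 13.
h = q_inv·(m₁ − m₂) mod p = 3·(36 − 13) mod 53 = 16.
m = m₂ + h·q = 13 + 16·71 = 1149.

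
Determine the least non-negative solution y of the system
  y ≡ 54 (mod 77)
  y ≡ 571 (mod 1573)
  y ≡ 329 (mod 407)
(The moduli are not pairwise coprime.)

gcd(77, 1573) = 11 and 11 | (571 − 54), so the pair is consistent; merging gives y ≡ 5290 (mod 11011), where 11011 = lcm(77, 1573).
gcd(11011, 407) = 11 and 11 | (329 − 5290), so the pair is consistent; merging gives y ≡ 170455 (mod 407407), where 407407 = lcm(11011, 407).
The solution is unique modulo lcm(77, 1573, 407) = 407407.

170455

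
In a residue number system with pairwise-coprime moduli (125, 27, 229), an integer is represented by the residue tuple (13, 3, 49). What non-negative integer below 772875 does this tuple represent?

The moduli are pairwise coprime; N = 125·27·229 = 772875.
N/125 = 6183; 6183 ≡ 58 (mod 125); 58·97 ≡ 1, so inverse 97.
N/27 = 28625; 28625 ≡ 5 (mod 27); 5·11 ≡ 1, so inverse 11.
N/229 = 3375; 3375 ≡ 169 (mod 229); 169·187 ≡ 1, so inverse 187.
x ≡ 13·6183·97 + 3·28625·11 + 49·3375·187 = 39666513.
39666513 mod 772875 = 249888.

249888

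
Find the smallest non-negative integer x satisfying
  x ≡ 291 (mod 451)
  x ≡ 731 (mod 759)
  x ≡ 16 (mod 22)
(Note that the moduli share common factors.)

Combine the congruences pairwise.
gcd(451, 759) = 11 and 11 | (731 − 291), so the pair is consistent; merging gives x ≡ 17429 (mod 31119), where 31119 = lcm(451, 759).
gcd(31119, 22) = 11 and 11 | (16 − 17429), so the pair is consistent; merging gives x ≡ 48548 (mod 62238), where 62238 = lcm(31119, 22).
The solution is unique modulo lcm(451, 759, 22) = 62238.

48548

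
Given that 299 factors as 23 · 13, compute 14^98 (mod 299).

248

Mod 23: 14 ≡ 14; by Fermat, exponent reduces to 98 mod 22 = 10; 14^10 ≡ 18 (mod 23).
Mod 13: 14 ≡ 1; by Fermat, exponent reduces to 98 mod 12 = 2; 1^2 ≡ 1 (mod 13).
Combine by CRT: x ≡ 18 (mod 23), x ≡ 1 (mod 13) ⇒ x ≡ 248 (mod 299).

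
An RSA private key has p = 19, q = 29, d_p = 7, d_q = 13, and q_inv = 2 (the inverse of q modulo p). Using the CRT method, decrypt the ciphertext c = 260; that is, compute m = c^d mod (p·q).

m₁ = c^(d_p) mod p: c ≡ 13 (mod 19), and 13^7 mod 19 = 10.
m₂ = c^(d_q) mod q: c ≡ 28 (mod 29), and 28^13 mod 29 = 28.
h = q_inv·(m₁ − m₂) mod p = 2·(10 − 28) mod 19 = 2.
m = m₂ + h·q = 28 + 2·29 = 86.

86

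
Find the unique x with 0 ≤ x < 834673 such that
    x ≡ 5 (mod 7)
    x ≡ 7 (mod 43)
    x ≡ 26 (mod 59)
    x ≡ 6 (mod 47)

From x ≡ 5 (mod 7) write x = 5 + 7t. Substituting into x ≡ 7 (mod 43) gives 7t ≡ 2 (mod 43), and since 7⁻¹ ≡ 37 (mod 43), t ≡ 31. Hence x ≡ 5 + 7·31 = 222 (mod 301).
From x ≡ 222 (mod 301) write x = 222 + 301t. Substituting into x ≡ 26 (mod 59) gives 301t ≡ 40 (mod 59), and since 6⁻¹ ≡ 10 (mod 59), t ≡ 46. Hence x ≡ 222 + 301·46 = 14068 (mod 17759).
From x ≡ 14068 (mod 17759) write x = 14068 + 17759t. Substituting into x ≡ 6 (mod 47) gives 17759t ≡ 38 (mod 47), and since 40⁻¹ ≡ 20 (mod 47), t ≡ 8. Hence x ≡ 14068 + 17759·8 = 156140 (mod 834673).

156140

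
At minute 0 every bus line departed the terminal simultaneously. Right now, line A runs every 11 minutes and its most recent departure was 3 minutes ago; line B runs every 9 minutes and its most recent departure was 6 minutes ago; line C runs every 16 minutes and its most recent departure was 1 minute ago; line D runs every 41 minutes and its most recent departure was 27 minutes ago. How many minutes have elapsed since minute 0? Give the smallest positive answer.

33729

Combine the congruences pairwise.
From t ≡ 3 (mod 11) write t = 3 + 11s. Substituting into t ≡ 6 (mod 9) gives 11s ≡ 3 (mod 9), and since 2⁻¹ ≡ 5 (mod 9), s ≡ 6. Hence t ≡ 3 + 11·6 = 69 (mod 99).
From t ≡ 69 (mod 99) write t = 69 + 99s. Substituting into t ≡ 1 (mod 16) gives 99s ≡ 12 (mod 16), and since 3⁻¹ ≡ 11 (mod 16), s ≡ 4. Hence t ≡ 69 + 99·4 = 465 (mod 1584).
From t ≡ 465 (mod 1584) write t = 465 + 1584s. Substituting into t ≡ 27 (mod 41) gives 1584s ≡ 13 (mod 41), and since 26⁻¹ ≡ 30 (mod 41), s ≡ 21. Hence t ≡ 465 + 1584·21 = 33729 (mod 64944).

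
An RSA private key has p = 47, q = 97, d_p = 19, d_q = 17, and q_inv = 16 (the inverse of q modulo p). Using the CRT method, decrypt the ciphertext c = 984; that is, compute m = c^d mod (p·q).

2614

m₁ = c^(d_p) mod p: c ≡ 44 (mod 47), and 44^19 mod 47 = 29.
m₂ = c^(d_q) mod q: c ≡ 14 (mod 97), and 14^17 mod 97 = 92.
h = q_inv·(m₁ − m₂) mod p = 16·(29 − 92) mod 47 = 26.
m = m₂ + h·q = 92 + 26·97 = 2614.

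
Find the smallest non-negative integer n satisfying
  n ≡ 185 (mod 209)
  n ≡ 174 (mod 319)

gcd(209, 319) = 11 and 11 | (174 − 185), so the pair is consistent; merging gives n ≡ 812 (mod 6061), where 6061 = lcm(209, 319).
The solution is unique modulo lcm(209, 319) = 6061.

812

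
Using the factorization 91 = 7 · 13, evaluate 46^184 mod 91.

74

Mod 7: 46 ≡ 4; by Fermat, exponent reduces to 184 mod 6 = 4; 4^4 ≡ 4 (mod 7).
Mod 13: 46 ≡ 7; by Fermat, exponent reduces to 184 mod 12 = 4; 7^4 ≡ 9 (mod 13).
Combine by CRT: x ≡ 4 (mod 7), x ≡ 9 (mod 13) ⇒ x ≡ 74 (mod 91).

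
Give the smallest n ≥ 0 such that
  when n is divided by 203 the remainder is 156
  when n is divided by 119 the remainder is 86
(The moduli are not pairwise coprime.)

gcd(203, 119) = 7 and 7 | (86 − 156), so the pair is consistent; merging gives n ≡ 562 (mod 3451), where 3451 = lcm(203, 119).
The solution is unique modulo lcm(203, 119) = 3451.

562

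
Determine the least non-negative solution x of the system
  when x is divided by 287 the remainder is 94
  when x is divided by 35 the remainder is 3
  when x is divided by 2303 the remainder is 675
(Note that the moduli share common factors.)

gcd(287, 35) = 7 and 7 | (3 − 94), so the pair is consistent; merging gives x ≡ 668 (mod 1435), where 1435 = lcm(287, 35).
gcd(1435, 2303) = 7 and 7 | (675 − 668), so the pair is consistent; merging gives x ≡ 187218 (mod 472115), where 472115 = lcm(1435, 2303).
The solution is unique modulo lcm(287, 35, 2303) = 472115.

187218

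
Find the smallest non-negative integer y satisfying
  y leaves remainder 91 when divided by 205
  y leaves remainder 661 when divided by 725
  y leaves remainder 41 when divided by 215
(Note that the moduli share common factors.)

gcd(205, 725) = 5 and 5 | (661 − 91), so the pair is consistent; merging gives y ≡ 5011 (mod 29725), where 29725 = lcm(205, 725).
gcd(29725, 215) = 5 and 5 | (41 − 5011), so the pair is consistent; merging gives y ≡ 688686 (mod 1278175), where 1278175 = lcm(29725, 215).
The solution is unique modulo lcm(205, 725, 215) = 1278175.

688686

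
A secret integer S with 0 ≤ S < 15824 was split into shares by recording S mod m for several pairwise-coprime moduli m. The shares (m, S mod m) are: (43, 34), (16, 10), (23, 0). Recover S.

3818

The moduli are pairwise coprime; N = 43·16·23 = 15824.
N/43 = 368; 368 ≡ 24 (mod 43); 24·9 ≡ 1, so inverse 9.
N/16 = 989; 989 ≡ 13 (mod 16); 13·5 ≡ 1, so inverse 5.
N/23 = 688; 688 ≡ 21 (mod 23); 21·11 ≡ 1, so inverse 11.
S ≡ 34·368·9 + 10·989·5 + 0·688·11 = 162058.
162058 mod 15824 = 3818.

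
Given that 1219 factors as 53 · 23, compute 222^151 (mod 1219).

1031

Mod 53: 222 ≡ 10; by Fermat, exponent reduces to 151 mod 52 = 47; 10^47 ≡ 24 (mod 53).
Mod 23: 222 ≡ 15; by Fermat, exponent reduces to 151 mod 22 = 19; 15^19 ≡ 19 (mod 23).
Combine by CRT: x ≡ 24 (mod 53), x ≡ 19 (mod 23) ⇒ x ≡ 1031 (mod 1219).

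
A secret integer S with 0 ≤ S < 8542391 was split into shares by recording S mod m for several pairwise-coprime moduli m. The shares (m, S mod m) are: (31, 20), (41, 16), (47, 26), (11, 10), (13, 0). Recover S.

The moduli are pairwise coprime; N = 31·41·47·11·13 = 8542391.
N/31 = 275561; 275561 ≡ 2 (mod 31); 2·16 ≡ 1, so inverse 16.
N/41 = 208351; 208351 ≡ 30 (mod 41); 30·26 ≡ 1, so inverse 26.
N/47 = 181753; 181753 ≡ 4 (mod 47); 4·12 ≡ 1, so inverse 12.
N/11 = 776581; 776581 ≡ 3 (mod 11); 3·4 ≡ 1, so inverse 4.
N/13 = 657107; 657107 ≡ 9 (mod 13); 9·3 ≡ 1, so inverse 3.
S ≡ 20·275561·16 + 16·208351·26 + 26·181753·12 + 10·776581·4 + 0·657107·3 = 262623712.
262623712 mod 8542391 = 6351982.

6351982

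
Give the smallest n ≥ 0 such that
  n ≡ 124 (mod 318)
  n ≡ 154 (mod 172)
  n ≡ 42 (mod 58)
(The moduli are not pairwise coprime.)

348970

gcd(318, 172) = 2 and 2 | (154 − 124), so the pair is consistent; merging gives n ≡ 20794 (mod 27348), where 27348 = lcm(318, 172).
gcd(27348, 58) = 2 and 2 | (42 − 20794), so the pair is consistent; merging gives n ≡ 348970 (mod 793092), where 793092 = lcm(27348, 58).
The solution is unique modulo lcm(318, 172, 58) = 793092.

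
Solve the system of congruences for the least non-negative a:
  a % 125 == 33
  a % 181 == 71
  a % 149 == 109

The moduli are pairwise coprime; N = 125·181·149 = 3371125.
N/125 = 26969; 26969 ≡ 94 (mod 125); 94·4 ≡ 1, so inverse 4.
N/181 = 18625; 18625 ≡ 163 (mod 181); 163·10 ≡ 1, so inverse 10.
N/149 = 22625; 22625 ≡ 126 (mod 149); 126·136 ≡ 1, so inverse 136.
a ≡ 33·26969·4 + 71·18625·10 + 109·22625·136 = 352176658.
352176658 mod 3371125 = 1579658.

1579658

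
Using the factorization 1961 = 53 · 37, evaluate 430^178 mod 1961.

Mod 53: 430 ≡ 6; by Fermat, exponent reduces to 178 mod 52 = 22; 6^22 ≡ 42 (mod 53).
Mod 37: 430 ≡ 23; by Fermat, exponent reduces to 178 mod 36 = 34; 23^34 ≡ 27 (mod 37).
Combine by CRT: x ≡ 42 (mod 53), x ≡ 27 (mod 37) ⇒ x ≡ 360 (mod 1961).

360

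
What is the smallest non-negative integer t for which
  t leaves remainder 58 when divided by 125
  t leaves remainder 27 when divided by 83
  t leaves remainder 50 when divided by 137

1278808

From t ≡ 58 (mod 125) write t = 58 + 125s. Substituting into t ≡ 27 (mod 83) gives 125s ≡ 52 (mod 83), and since 42⁻¹ ≡ 2 (mod 83), s ≡ 21. Hence t ≡ 58 + 125·21 = 2683 (mod 10375).
From t ≡ 2683 (mod 10375) write t = 2683 + 10375s. Substituting into t ≡ 50 (mod 137) gives 10375s ≡ 107 (mod 137), and since 100⁻¹ ≡ 37 (mod 137), s ≡ 123. Hence t ≡ 2683 + 10375·123 = 1278808 (mod 1421375).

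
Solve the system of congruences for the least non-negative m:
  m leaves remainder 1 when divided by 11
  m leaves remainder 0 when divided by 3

From m ≡ 1 (mod 11) write m = 1 + 11t. Substituting into m ≡ 0 (mod 3) gives 11t ≡ 2 (mod 3), and since 2⁻¹ ≡ 2 (mod 3), t ≡ 1. Hence m ≡ 1 + 11·1 = 12 (mod 33).

12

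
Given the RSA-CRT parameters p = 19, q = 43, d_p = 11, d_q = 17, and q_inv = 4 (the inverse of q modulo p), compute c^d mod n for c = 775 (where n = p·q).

m₁ = c^(d_p) mod p: c ≡ 15 (mod 19), and 15^11 mod 19 = 3.
m₂ = c^(d_q) mod q: c ≡ 1 (mod 43), and 1^17 mod 43 = 1.
h = q_inv·(m₁ − m₂) mod p = 4·(3 − 1) mod 19 = 8.
m = m₂ + h·q = 1 + 8·43 = 345.

345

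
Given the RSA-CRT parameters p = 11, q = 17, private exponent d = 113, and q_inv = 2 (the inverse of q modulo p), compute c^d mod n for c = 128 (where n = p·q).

145

d_p = d mod (p−1) = 113 mod 10 = 3; d_q = d mod (q−1) = 1.
m₁ = c^(d_p) mod p: c ≡ 7 (mod 11), and 7^3 mod 11 = 2.
m₂ = c^(d_q) mod q: c ≡ 9 (mod 17), and 9^1 mod 17 = 9.
h = q_inv·(m₁ − m₂) mod p = 2·(2 − 9) mod 11 = 8.
m = m₂ + h·q = 9 + 8·17 = 145.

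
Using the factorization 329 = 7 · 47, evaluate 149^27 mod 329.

148

Mod 7: 149 ≡ 2; by Fermat, exponent reduces to 27 mod 6 = 3; 2^3 ≡ 1 (mod 7).
Mod 47: 149 ≡ 8; 8^27 ≡ 7 (mod 47).
Combine by CRT: x ≡ 1 (mod 7), x ≡ 7 (mod 47) ⇒ x ≡ 148 (mod 329).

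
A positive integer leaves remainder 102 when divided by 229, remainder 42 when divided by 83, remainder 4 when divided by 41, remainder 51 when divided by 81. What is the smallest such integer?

Combine the congruences pairwise.
From x ≡ 102 (mod 229) write x = 102 + 229t. Substituting into x ≡ 42 (mod 83) gives 229t ≡ 23 (mod 83), and since 63⁻¹ ≡ 29 (mod 83), t ≡ 3. Hence x ≡ 102 + 229·3 = 789 (mod 19007).
From x ≡ 789 (mod 19007) write x = 789 + 19007t. Substituting into x ≡ 4 (mod 41) gives 19007t ≡ 35 (mod 41), and since 24⁻¹ ≡ 12 (mod 41), t ≡ 10. Hence x ≡ 789 + 19007·10 = 190859 (mod 779287).
From x ≡ 190859 (mod 779287) write x = 190859 + 779287t. Substituting into x ≡ 51 (mod 81) gives 779287t ≡ 28 (mod 81), and since 67⁻¹ ≡ 52 (mod 81), t ≡ 79. Hence x ≡ 190859 + 779287·79 = 61754532 (mod 63122247).

61754532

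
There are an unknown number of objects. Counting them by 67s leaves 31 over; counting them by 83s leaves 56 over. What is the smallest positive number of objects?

969

From N ≡ 31 (mod 67) write N = 31 + 67t. Substituting into N ≡ 56 (mod 83) gives 67t ≡ 25 (mod 83), and since 67⁻¹ ≡ 57 (mod 83), t ≡ 14. Hence N ≡ 31 + 67·14 = 969 (mod 5561).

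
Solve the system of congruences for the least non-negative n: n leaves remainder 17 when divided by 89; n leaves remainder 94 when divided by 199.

Combine the congruences pairwise.
From n ≡ 17 (mod 89) write n = 17 + 89t. Substituting into n ≡ 94 (mod 199) gives 89t ≡ 77 (mod 199), and since 89⁻¹ ≡ 161 (mod 199), t ≡ 59. Hence n ≡ 17 + 89·59 = 5268 (mod 17711).

5268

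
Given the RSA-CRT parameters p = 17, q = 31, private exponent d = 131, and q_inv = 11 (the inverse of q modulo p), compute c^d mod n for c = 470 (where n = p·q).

56

d_p = d mod (p−1) = 131 mod 16 = 3; d_q = d mod (q−1) = 11.
m₁ = c^(d_p) mod p: c ≡ 11 (mod 17), and 11^3 mod 17 = 5.
m₂ = c^(d_q) mod q: c ≡ 5 (mod 31), and 5^11 mod 31 = 25.
h = q_inv·(m₁ − m₂) mod p = 11·(5 − 25) mod 17 = 1.
m = m₂ + h·q = 25 + 1·31 = 56.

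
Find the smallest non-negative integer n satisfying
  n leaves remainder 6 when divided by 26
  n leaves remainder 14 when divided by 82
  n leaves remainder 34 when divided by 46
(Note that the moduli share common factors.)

gcd(26, 82) = 2 and 2 | (14 − 6), so the pair is consistent; merging gives n ≡ 916 (mod 1066), where 1066 = lcm(26, 82).
gcd(1066, 46) = 2 and 2 | (34 − 916), so the pair is consistent; merging gives n ≡ 24368 (mod 24518), where 24518 = lcm(1066, 46).
The solution is unique modulo lcm(26, 82, 46) = 24518.

24368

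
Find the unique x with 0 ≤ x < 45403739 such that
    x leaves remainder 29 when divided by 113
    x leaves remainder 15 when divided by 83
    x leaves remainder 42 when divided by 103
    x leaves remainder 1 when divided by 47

18307159

Combine the congruences pairwise.
From x ≡ 29 (mod 113) write x = 29 + 113t. Substituting into x ≡ 15 (mod 83) gives 113t ≡ 69 (mod 83), and since 30⁻¹ ≡ 36 (mod 83), t ≡ 77. Hence x ≡ 29 + 113·77 = 8730 (mod 9379).
From x ≡ 8730 (mod 9379) write x = 8730 + 9379t. Substituting into x ≡ 42 (mod 103) gives 9379t ≡ 67 (mod 103), and since 6⁻¹ ≡ 86 (mod 103), t ≡ 97. Hence x ≡ 8730 + 9379·97 = 918493 (mod 966037).
From x ≡ 918493 (mod 966037) write x = 918493 + 966037t. Substituting into x ≡ 1 (mod 47) gives 966037t ≡ 29 (mod 47), and since 46⁻¹ ≡ 46 (mod 47), t ≡ 18. Hence x ≡ 918493 + 966037·18 = 18307159 (mod 45403739).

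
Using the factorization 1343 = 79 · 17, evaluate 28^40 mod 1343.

Mod 79: 28 ≡ 28; 28^40 ≡ 51 (mod 79).
Mod 17: 28 ≡ 11; by Fermat, exponent reduces to 40 mod 16 = 8; 11^8 ≡ 16 (mod 17).
Combine by CRT: x ≡ 51 (mod 79), x ≡ 16 (mod 17) ⇒ x ≡ 288 (mod 1343).

288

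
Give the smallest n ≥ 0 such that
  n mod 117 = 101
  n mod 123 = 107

4781

gcd(117, 123) = 3 and 3 | (107 − 101), so the pair is consistent; merging gives n ≡ 4781 (mod 4797), where 4797 = lcm(117, 123).
The solution is unique modulo lcm(117, 123) = 4797.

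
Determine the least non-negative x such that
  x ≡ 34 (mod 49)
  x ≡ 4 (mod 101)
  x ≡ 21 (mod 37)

119790

The moduli are pairwise coprime; N = 49·101·37 = 183113.
N/49 = 3737; 3737 ≡ 13 (mod 49); 13·34 ≡ 1, so inverse 34.
N/101 = 1813; 1813 ≡ 96 (mod 101); 96·20 ≡ 1, so inverse 20.
N/37 = 4949; 4949 ≡ 28 (mod 37); 28·4 ≡ 1, so inverse 4.
x ≡ 34·3737·34 + 4·1813·20 + 21·4949·4 = 4880728.
4880728 mod 183113 = 119790.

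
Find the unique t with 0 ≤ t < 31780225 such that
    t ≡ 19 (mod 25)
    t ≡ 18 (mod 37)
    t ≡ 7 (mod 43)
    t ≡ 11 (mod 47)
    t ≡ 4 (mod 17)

8548794

From t ≡ 19 (mod 25) write t = 19 + 25s. Substituting into t ≡ 18 (mod 37) gives 25s ≡ 36 (mod 37), and since 25⁻¹ ≡ 3 (mod 37), s ≡ 34. Hence t ≡ 19 + 25·34 = 869 (mod 925).
From t ≡ 869 (mod 925) write t = 869 + 925s. Substituting into t ≡ 7 (mod 43) gives 925s ≡ 41 (mod 43), and since 22⁻¹ ≡ 2 (mod 43), s ≡ 39. Hence t ≡ 869 + 925·39 = 36944 (mod 39775).
From t ≡ 36944 (mod 39775) write t = 36944 + 39775s. Substituting into t ≡ 11 (mod 47) gives 39775s ≡ 9 (mod 47), and since 13⁻¹ ≡ 29 (mod 47), s ≡ 26. Hence t ≡ 36944 + 39775·26 = 1071094 (mod 1869425).
From t ≡ 1071094 (mod 1869425) write t = 1071094 + 1869425s. Substituting into t ≡ 4 (mod 17) gives 1869425s ≡ 12 (mod 17), and since 3⁻¹ ≡ 6 (mod 17), s ≡ 4. Hence t ≡ 1071094 + 1869425·4 = 8548794 (mod 31780225).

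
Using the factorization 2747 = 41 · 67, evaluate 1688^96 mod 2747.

426

Mod 41: 1688 ≡ 7; by Fermat, exponent reduces to 96 mod 40 = 16; 7^16 ≡ 16 (mod 41).
Mod 67: 1688 ≡ 13; by Fermat, exponent reduces to 96 mod 66 = 30; 13^30 ≡ 24 (mod 67).
Combine by CRT: x ≡ 16 (mod 41), x ≡ 24 (mod 67) ⇒ x ≡ 426 (mod 2747).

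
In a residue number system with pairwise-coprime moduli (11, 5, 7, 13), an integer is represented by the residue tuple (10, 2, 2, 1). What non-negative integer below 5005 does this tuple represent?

The moduli are pairwise coprime; N = 11·5·7·13 = 5005.
N/11 = 455; 455 ≡ 4 (mod 11); 4·3 ≡ 1, so inverse 3.
N/5 = 1001; 1001 ≡ 1 (mod 5), inverse 1.
N/7 = 715; 715 ≡ 1 (mod 7), inverse 1.
N/13 = 385; 385 ≡ 8 (mod 13); 8·5 ≡ 1, so inverse 5.
x ≡ 10·455·3 + 2·1001·1 + 2·715·1 + 1·385·5 = 19007.
19007 mod 5005 = 3992.

3992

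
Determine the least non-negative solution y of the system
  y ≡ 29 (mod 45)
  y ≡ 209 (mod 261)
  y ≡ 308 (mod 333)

Combine the congruences pairwise.
gcd(45, 261) = 9 and 9 | (209 − 29), so the pair is consistent; merging gives y ≡ 209 (mod 1305), where 1305 = lcm(45, 261).
gcd(1305, 333) = 9 and 9 | (308 − 209), so the pair is consistent; merging gives y ≡ 27614 (mod 48285), where 48285 = lcm(1305, 333).
The solution is unique modulo lcm(45, 261, 333) = 48285.

27614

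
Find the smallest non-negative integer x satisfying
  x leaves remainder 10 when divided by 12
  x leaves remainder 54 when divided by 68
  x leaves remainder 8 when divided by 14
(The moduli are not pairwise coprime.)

190

Combine the congruences pairwise.
gcd(12, 68) = 4 and 4 | (54 − 10), so the pair is consistent; merging gives x ≡ 190 (mod 204), where 204 = lcm(12, 68).
gcd(204, 14) = 2 and 2 | (8 − 190), so the pair is consistent; merging gives x ≡ 190 (mod 1428), where 1428 = lcm(204, 14).
The solution is unique modulo lcm(12, 68, 14) = 1428.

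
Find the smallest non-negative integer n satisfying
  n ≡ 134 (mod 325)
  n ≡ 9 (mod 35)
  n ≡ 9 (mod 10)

gcd(325, 35) = 5 and 5 | (9 − 134), so the pair is consistent; merging gives n ≡ 1759 (mod 2275), where 2275 = lcm(325, 35).
gcd(2275, 10) = 5 and 5 | (9 − 1759), so the pair is consistent; merging gives n ≡ 1759 (mod 4550), where 4550 = lcm(2275, 10).
The solution is unique modulo lcm(325, 35, 10) = 4550.

1759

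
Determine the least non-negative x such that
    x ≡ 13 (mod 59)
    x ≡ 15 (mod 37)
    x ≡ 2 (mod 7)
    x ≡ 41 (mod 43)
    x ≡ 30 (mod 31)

The moduli are pairwise coprime; N = 59·37·7·43·31 = 20369573.
N/59 = 345247; 345247 ≡ 38 (mod 59); 38·14 ≡ 1, so inverse 14.
N/37 = 550529; 550529 ≡ 6 (mod 37); 6·31 ≡ 1, so inverse 31.
N/7 = 2909939; 2909939 ≡ 4 (mod 7); 4·2 ≡ 1, so inverse 2.
N/43 = 473711; 473711 ≡ 23 (mod 43); 23·15 ≡ 1, so inverse 15.
N/31 = 657083; 657083 ≡ 7 (mod 31); 7·9 ≡ 1, so inverse 9.
x ≡ 13·345247·14 + 15·550529·31 + 2·2909939·2 + 41·473711·15 + 30·657083·9 = 799215370.
799215370 mod 20369573 = 4802023.

4802023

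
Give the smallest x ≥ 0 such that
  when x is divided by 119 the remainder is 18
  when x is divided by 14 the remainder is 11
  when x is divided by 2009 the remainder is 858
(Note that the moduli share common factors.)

18939

gcd(119, 14) = 7 and 7 | (11 − 18), so the pair is consistent; merging gives x ≡ 137 (mod 238), where 238 = lcm(119, 14).
gcd(238, 2009) = 7 and 7 | (858 − 137), so the pair is consistent; merging gives x ≡ 18939 (mod 68306), where 68306 = lcm(238, 2009).
The solution is unique modulo lcm(119, 14, 2009) = 68306.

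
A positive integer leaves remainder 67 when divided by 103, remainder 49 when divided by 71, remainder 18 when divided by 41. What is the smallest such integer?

The moduli are pairwise coprime; N = 103·71·41 = 299833.
N/103 = 2911; 2911 ≡ 27 (mod 103); 27·42 ≡ 1, so inverse 42.
N/71 = 4223; 4223 ≡ 34 (mod 71); 34·23 ≡ 1, so inverse 23.
N/41 = 7313; 7313 ≡ 15 (mod 41); 15·11 ≡ 1, so inverse 11.
t ≡ 67·2911·42 + 49·4223·23 + 18·7313·11 = 14398849.
14398849 mod 299833 = 6865.

6865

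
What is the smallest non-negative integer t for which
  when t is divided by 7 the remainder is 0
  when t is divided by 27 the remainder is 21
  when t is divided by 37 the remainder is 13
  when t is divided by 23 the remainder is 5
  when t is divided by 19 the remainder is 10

440202

The moduli are pairwise coprime; N = 7·27·37·23·19 = 3055941.
N/7 = 436563; 436563 ≡ 1 (mod 7), inverse 1.
N/27 = 113183; 113183 ≡ 26 (mod 27); 26·26 ≡ 1, so inverse 26.
N/37 = 82593; 82593 ≡ 9 (mod 37); 9·33 ≡ 1, so inverse 33.
N/23 = 132867; 132867 ≡ 19 (mod 23); 19·17 ≡ 1, so inverse 17.
N/19 = 160839; 160839 ≡ 4 (mod 19); 4·5 ≡ 1, so inverse 5.
t ≡ 0·436563·1 + 21·113183·26 + 13·82593·33 + 5·132867·17 + 10·160839·5 = 116565960.
116565960 mod 3055941 = 440202.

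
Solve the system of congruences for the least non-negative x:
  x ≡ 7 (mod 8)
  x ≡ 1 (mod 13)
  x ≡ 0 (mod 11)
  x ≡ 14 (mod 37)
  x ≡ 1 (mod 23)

550759

From x ≡ 7 (mod 8) write x = 7 + 8t. Substituting into x ≡ 1 (mod 13) gives 8t ≡ 7 (mod 13), and since 8⁻¹ ≡ 5 (mod 13), t ≡ 9. Hence x ≡ 7 + 8·9 = 79 (mod 104).
From x ≡ 79 (mod 104) write x = 79 + 104t. Substituting into x ≡ 0 (mod 11) gives 104t ≡ 9 (mod 11), and since 5⁻¹ ≡ 9 (mod 11), t ≡ 4. Hence x ≡ 79 + 104·4 = 495 (mod 1144).
From x ≡ 495 (mod 1144) write x = 495 + 1144t. Substituting into x ≡ 14 (mod 37) gives 1144t ≡ 0 (mod 37), and since 34⁻¹ ≡ 12 (mod 37), t ≡ 0. Hence x ≡ 495 + 1144·0 = 495 (mod 42328).
From x ≡ 495 (mod 42328) write x = 495 + 42328t. Substituting into x ≡ 1 (mod 23) gives 42328t ≡ 12 (mod 23), and since 8⁻¹ ≡ 3 (mod 23), t ≡ 13. Hence x ≡ 495 + 42328·13 = 550759 (mod 973544).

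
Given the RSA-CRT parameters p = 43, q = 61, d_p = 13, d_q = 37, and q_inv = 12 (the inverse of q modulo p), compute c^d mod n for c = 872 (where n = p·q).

m₁ = c^(d_p) mod p: c ≡ 12 (mod 43), and 12^13 mod 43 = 3.
m₂ = c^(d_q) mod q: c ≡ 18 (mod 61), and 18^37 mod 61 = 2.
h = q_inv·(m₁ − m₂) mod p = 12·(3 − 2) mod 43 = 12.
m = m₂ + h·q = 2 + 12·61 = 734.

734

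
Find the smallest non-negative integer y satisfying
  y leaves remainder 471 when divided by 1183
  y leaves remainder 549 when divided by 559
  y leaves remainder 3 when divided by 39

gcd(1183, 559) = 13 and 13 | (549 − 471), so the pair is consistent; merging gives y ≡ 32412 (mod 50869), where 50869 = lcm(1183, 559).
gcd(50869, 39) = 13 and 13 | (3 − 32412), so the pair is consistent; merging gives y ≡ 32412 (mod 152607), where 152607 = lcm(50869, 39).
The solution is unique modulo lcm(1183, 559, 39) = 152607.

32412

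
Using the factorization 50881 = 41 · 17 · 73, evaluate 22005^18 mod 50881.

36939

Mod 41: 22005 ≡ 29; 29^18 ≡ 39 (mod 41).
Mod 17: 22005 ≡ 7; by Fermat, exponent reduces to 18 mod 16 = 2; 7^2 ≡ 15 (mod 17).
Mod 73: 22005 ≡ 32; 32^18 ≡ 1 (mod 73).
Combine by CRT: x ≡ 39 (mod 41), x ≡ 15 (mod 17), x ≡ 1 (mod 73) ⇒ x ≡ 36939 (mod 50881).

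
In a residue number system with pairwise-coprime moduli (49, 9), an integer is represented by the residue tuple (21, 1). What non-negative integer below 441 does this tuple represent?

From x ≡ 21 (mod 49) write x = 21 + 49t. Substituting into x ≡ 1 (mod 9) gives 49t ≡ 7 (mod 9), and since 4⁻¹ ≡ 7 (mod 9), t ≡ 4. Hence x ≡ 21 + 49·4 = 217 (mod 441).

217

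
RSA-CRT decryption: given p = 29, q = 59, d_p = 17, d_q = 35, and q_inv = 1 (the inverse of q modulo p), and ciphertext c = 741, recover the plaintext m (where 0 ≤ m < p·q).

m₁ = c^(d_p) mod p: c ≡ 16 (mod 29), and 16^17 mod 29 = 7.
m₂ = c^(d_q) mod q: c ≡ 33 (mod 59), and 33^35 mod 59 = 23.
h = q_inv·(m₁ − m₂) mod p = 1·(7 − 23) mod 29 = 13.
m = m₂ + h·q = 23 + 13·59 = 790.

790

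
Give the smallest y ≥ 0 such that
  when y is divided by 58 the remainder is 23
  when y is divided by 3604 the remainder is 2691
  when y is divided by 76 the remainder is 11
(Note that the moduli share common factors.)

1361399

gcd(58, 3604) = 2 and 2 | (2691 − 23), so the pair is consistent; merging gives y ≡ 2691 (mod 104516), where 104516 = lcm(58, 3604).
gcd(104516, 76) = 4 and 4 | (11 − 2691), so the pair is consistent; merging gives y ≡ 1361399 (mod 1985804), where 1985804 = lcm(104516, 76).
The solution is unique modulo lcm(58, 3604, 76) = 1985804.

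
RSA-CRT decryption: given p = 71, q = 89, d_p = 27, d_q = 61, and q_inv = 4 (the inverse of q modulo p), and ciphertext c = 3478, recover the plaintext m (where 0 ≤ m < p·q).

1490

m₁ = c^(d_p) mod p: c ≡ 70 (mod 71), and 70^27 mod 71 = 70.
m₂ = c^(d_q) mod q: c ≡ 7 (mod 89), and 7^61 mod 89 = 66.
h = q_inv·(m₁ − m₂) mod p = 4·(70 − 66) mod 71 = 16.
m = m₂ + h·q = 66 + 16·89 = 1490.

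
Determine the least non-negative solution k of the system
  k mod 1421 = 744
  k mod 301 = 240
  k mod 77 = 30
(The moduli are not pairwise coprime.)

9270

gcd(1421, 301) = 7 and 7 | (240 − 744), so the pair is consistent; merging gives k ≡ 9270 (mod 61103), where 61103 = lcm(1421, 301).
gcd(61103, 77) = 7 and 7 | (30 − 9270), so the pair is consistent; merging gives k ≡ 9270 (mod 672133), where 672133 = lcm(61103, 77).
The solution is unique modulo lcm(1421, 301, 77) = 672133.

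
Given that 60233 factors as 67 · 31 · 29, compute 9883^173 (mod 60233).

36275

Mod 67: 9883 ≡ 34; by Fermat, exponent reduces to 173 mod 66 = 41; 34^41 ≡ 28 (mod 67).
Mod 31: 9883 ≡ 25; by Fermat, exponent reduces to 173 mod 30 = 23; 25^23 ≡ 5 (mod 31).
Mod 29: 9883 ≡ 23; by Fermat, exponent reduces to 173 mod 28 = 5; 23^5 ≡ 25 (mod 29).
Combine by CRT: x ≡ 28 (mod 67), x ≡ 5 (mod 31), x ≡ 25 (mod 29) ⇒ x ≡ 36275 (mod 60233).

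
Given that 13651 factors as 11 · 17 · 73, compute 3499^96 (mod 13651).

6359

Mod 11: 3499 ≡ 1; by Fermat, exponent reduces to 96 mod 10 = 6; 1^6 ≡ 1 (mod 11).
Mod 17: 3499 ≡ 14; since 16 | 96, by Fermat 14^96 ≡ 1 (mod 17).
Mod 73: 3499 ≡ 68; by Fermat, exponent reduces to 96 mod 72 = 24; 68^24 ≡ 8 (mod 73).
Combine by CRT: x ≡ 1 (mod 11), x ≡ 1 (mod 17), x ≡ 8 (mod 73) ⇒ x ≡ 6359 (mod 13651).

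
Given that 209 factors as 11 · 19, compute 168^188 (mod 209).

82

Mod 11: 168 ≡ 3; by Fermat, exponent reduces to 188 mod 10 = 8; 3^8 ≡ 5 (mod 11).
Mod 19: 168 ≡ 16; by Fermat, exponent reduces to 188 mod 18 = 8; 16^8 ≡ 6 (mod 19).
Combine by CRT: x ≡ 5 (mod 11), x ≡ 6 (mod 19) ⇒ x ≡ 82 (mod 209).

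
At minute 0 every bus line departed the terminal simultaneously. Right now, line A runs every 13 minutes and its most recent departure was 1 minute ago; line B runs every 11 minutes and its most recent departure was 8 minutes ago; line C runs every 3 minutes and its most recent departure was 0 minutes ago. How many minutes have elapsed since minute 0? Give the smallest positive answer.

261

The moduli are pairwise coprime; N = 13·11·3 = 429.
N/13 = 33; 33 ≡ 7 (mod 13); 7·2 ≡ 1, so inverse 2.
N/11 = 39; 39 ≡ 6 (mod 11); 6·2 ≡ 1, so inverse 2.
N/3 = 143; 143 ≡ 2 (mod 3); 2·2 ≡ 1, so inverse 2.
t ≡ 1·33·2 + 8·39·2 + 0·143·2 = 690.
690 mod 429 = 261.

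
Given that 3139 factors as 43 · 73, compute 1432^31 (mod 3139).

Mod 43: 1432 ≡ 13; 13^31 ≡ 15 (mod 43).
Mod 73: 1432 ≡ 45; 45^31 ≡ 58 (mod 73).
Combine by CRT: x ≡ 15 (mod 43), x ≡ 58 (mod 73) ⇒ x ≡ 58 (mod 3139).

58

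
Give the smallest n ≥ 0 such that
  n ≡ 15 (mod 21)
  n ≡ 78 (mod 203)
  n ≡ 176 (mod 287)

6777

Combine the congruences pairwise.
gcd(21, 203) = 7 and 7 | (78 − 15), so the pair is consistent; merging gives n ≡ 78 (mod 609), where 609 = lcm(21, 203).
gcd(609, 287) = 7 and 7 | (176 − 78), so the pair is consistent; merging gives n ≡ 6777 (mod 24969), where 24969 = lcm(609, 287).
The solution is unique modulo lcm(21, 203, 287) = 24969.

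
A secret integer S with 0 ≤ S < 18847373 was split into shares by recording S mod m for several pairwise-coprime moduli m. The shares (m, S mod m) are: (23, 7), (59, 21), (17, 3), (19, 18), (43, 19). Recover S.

4113442

The moduli are pairwise coprime; N = 23·59·17·19·43 = 18847373.
N/23 = 819451; 819451 ≡ 7 (mod 23); 7·10 ≡ 1, so inverse 10.
N/59 = 319447; 319447 ≡ 21 (mod 59); 21·45 ≡ 1, so inverse 45.
N/17 = 1108669; 1108669 ≡ 14 (mod 17); 14·11 ≡ 1, so inverse 11.
N/19 = 991967; 991967 ≡ 15 (mod 19); 15·14 ≡ 1, so inverse 14.
N/43 = 438311; 438311 ≡ 12 (mod 43); 12·18 ≡ 1, so inverse 18.
S ≡ 7·819451·10 + 21·319447·45 + 3·1108669·11 + 18·991967·14 + 19·438311·18 = 795703108.
795703108 mod 18847373 = 4113442.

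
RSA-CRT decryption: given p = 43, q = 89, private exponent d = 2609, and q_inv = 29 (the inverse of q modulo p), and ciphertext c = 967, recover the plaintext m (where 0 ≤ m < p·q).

d_p = d mod (p−1) = 2609 mod 42 = 5; d_q = d mod (q−1) = 57.
m₁ = c^(d_p) mod p: c ≡ 21 (mod 43), and 21^5 mod 43 = 4.
m₂ = c^(d_q) mod q: c ≡ 77 (mod 89), and 77^57 mod 89 = 77.
h = q_inv·(m₁ − m₂) mod p = 29·(4 − 77) mod 43 = 33.
m = m₂ + h·q = 77 + 33·89 = 3014.

3014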